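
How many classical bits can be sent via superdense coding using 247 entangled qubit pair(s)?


Superdense coding allows 2 classical bits per shared entangled pair.
247 pair(s) -> 2 * 247 = 494 classical bits

494


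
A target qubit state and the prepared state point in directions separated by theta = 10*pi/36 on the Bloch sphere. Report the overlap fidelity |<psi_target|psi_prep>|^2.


For states separated by angle theta on Bloch sphere:
F = cos^2(theta/2)
theta = 10*pi/36 = 0.8727
theta/2 = 0.4363
cos(theta/2) = 0.9063
F = 0.8214

0.8214


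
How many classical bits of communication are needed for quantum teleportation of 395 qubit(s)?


Quantum teleportation requires 2 classical bits per qubit teleported.
395 qubit(s) -> 2 * 395 = 790 classical bits

790


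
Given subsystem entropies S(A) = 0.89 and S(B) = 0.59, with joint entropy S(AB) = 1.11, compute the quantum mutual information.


I(A:B) = S(A) + S(B) - S(AB)
= 0.89 + 0.59 - 1.11
= 0.3700

0.3700


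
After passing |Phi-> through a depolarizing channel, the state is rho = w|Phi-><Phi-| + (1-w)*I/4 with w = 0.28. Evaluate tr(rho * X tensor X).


|Phi-> = (|00> - |11>)/sqrt(2)
For the pure Bell state, <X_A X_B> = -1 (Bell-state Pauli correlator).
The maximally-mixed part I/4 has tr(I/4 * P tensor P) = 0 for any traceless Pauli P.
So <X_A X_B>_rho = w * (-1) + (1 - w) * 0
= 0.28 * (-1)
= -0.2800

-0.2800


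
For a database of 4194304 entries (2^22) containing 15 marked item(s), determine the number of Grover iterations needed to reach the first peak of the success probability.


After j Grover iterations the success probability is P(j) = sin^2((2j+1)*theta), where sin(theta) = sqrt(k/N).
N = 2^22 = 4194304, k = 15
sin(theta) = sqrt(k/N) = 0.00189110515
theta = arcsin(sqrt(k/N)) = 0.001891106277 rad
P(j) reaches its first maximum when (2j+1)*theta is as close as possible to pi/2, i.e. j = round(pi/(4*theta) - 1/2).
pi/(4*theta) - 1/2 = 414.8115
(For comparison, the common estimate pi/4 * sqrt(N/k) = 415.3117; the exact maximiser is used here.)
Optimal iterations = 415

415


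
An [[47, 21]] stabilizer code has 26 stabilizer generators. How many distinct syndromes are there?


Each stabilizer generator gives a binary (+1 or -1) measurement outcome.
With 26 independent generators:
Total syndromes = 2^26
= 67108864

67108864


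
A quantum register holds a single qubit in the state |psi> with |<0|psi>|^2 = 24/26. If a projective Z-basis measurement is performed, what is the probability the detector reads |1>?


|alpha|^2 = 24/26 = 0.9231
|beta|^2 = 1 - 24/26 = 2/26 = 0.0769
P(|1>) = |beta|^2 = 0.0769

0.0769


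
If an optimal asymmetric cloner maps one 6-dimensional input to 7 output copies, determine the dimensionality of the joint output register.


Output space = H^(tensor 7) where dim(H) = 6
dim = 6^7
= 36 (after 2 factors)
= 216 (after 3 factors)
= 1296 (after 4 factors)
= 7776 (after 5 factors)
= 46656 (after 6 factors)
= 279936 (after 7 factors)
= 279936

279936


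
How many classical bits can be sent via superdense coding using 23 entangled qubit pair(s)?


Superdense coding allows 2 classical bits per shared entangled pair.
23 pair(s) -> 2 * 23 = 46 classical bits

46


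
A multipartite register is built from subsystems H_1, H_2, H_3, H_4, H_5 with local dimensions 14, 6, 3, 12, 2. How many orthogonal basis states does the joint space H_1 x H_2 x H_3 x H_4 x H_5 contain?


dim(H_1 x H_2 x H_3 x H_4 x H_5) = 14 * 6 * 3 * 12 * 2
= 84 * 3 * 12 * 2
= 252 * 12 * 2
= 3024 * 2
= 6048

6048


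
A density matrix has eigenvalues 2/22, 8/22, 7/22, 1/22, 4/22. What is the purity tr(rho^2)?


tr(rho^2) = sum of eigenvalues squared
= (2/22)^2 + (8/22)^2 + (7/22)^2 + (1/22)^2 + (4/22)^2
= (4 + 64 + 49 + 1 + 16) / 484
= 134/484
= 0.2769

0.2769


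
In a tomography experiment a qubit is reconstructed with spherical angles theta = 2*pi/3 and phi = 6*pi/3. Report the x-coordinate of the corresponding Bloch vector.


theta = 2.0944, phi = 6.2832
r_x = sin(theta)*cos(phi) = 0.8660 * 1.0000
r_x = 0.8660

0.8660


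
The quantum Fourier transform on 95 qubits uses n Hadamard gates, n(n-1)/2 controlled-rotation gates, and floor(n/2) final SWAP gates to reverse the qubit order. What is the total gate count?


Hadamard gates: 95
Controlled rotations: n*(n-1)/2 = 95*94/2 = 4465
SWAP gates: floor(n/2) = floor(95/2) = 47
Total = 95 + 4465 + 47
= 4607

4607


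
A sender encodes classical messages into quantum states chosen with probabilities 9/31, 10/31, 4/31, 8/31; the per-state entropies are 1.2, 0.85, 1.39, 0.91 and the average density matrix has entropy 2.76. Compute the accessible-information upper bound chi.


chi = S(rho) - sum_i p_i * S(rho_i)
Weighted entropy = 9/31 * 1.2 + 10/31 * 0.85 + 4/31 * 1.39 + 8/31 * 0.91
= 1.0368
chi = 2.76 - 1.0368
= 1.7232

1.7232


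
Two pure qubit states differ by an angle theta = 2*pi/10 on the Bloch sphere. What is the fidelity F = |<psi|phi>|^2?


For states separated by angle theta on Bloch sphere:
F = cos^2(theta/2)
theta = 2*pi/10 = 0.6283
theta/2 = 0.3142
cos(theta/2) = 0.9511
F = 0.9045

0.9045


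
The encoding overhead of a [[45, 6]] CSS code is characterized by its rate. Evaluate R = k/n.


Code rate R = k/n
= 6/45
= 0.1333

0.1333


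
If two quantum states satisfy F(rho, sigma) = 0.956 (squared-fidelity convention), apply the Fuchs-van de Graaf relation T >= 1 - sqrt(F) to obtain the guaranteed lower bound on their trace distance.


Fuchs-van de Graaf (squared-fidelity convention): 1 - sqrt(F) <= T <= sqrt(1 - F).
Lower bound: T >= 1 - sqrt(F)
sqrt(F) = sqrt(0.956) = 0.9778
T >= 1 - 0.9778
T >= 0.0222

0.0222


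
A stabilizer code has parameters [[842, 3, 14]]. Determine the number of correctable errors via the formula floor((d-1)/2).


Code parameters: [[842, 3, 14]], distance d = 14.
Number of correctable errors = floor((d-1)/2)
= floor((14 - 1)/2)
= floor(13/2)
= 6

6


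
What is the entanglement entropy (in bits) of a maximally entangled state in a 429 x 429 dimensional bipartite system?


For a maximally entangled state in d x d:
S = log2(d) = log2(429)
= 8.7448

8.7448


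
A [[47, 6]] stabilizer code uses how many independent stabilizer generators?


For an [[n,k]] stabilizer code:
Number of stabilizer generators = n - k
= 47 - 6
= 41

41


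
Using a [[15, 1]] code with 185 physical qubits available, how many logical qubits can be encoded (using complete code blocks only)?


Each code block uses 15 physical qubits for 1 logical qubit(s).
Number of complete blocks = floor(185 / 15) = 12
Logical qubits = 12 * 1
= 12

12


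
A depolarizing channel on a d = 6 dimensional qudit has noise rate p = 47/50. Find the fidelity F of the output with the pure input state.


F = (1-p) + p/d
= (1 - 0.9400) + 0.9400/6
= 0.0600 + 0.1567
= 0.2167

0.2167


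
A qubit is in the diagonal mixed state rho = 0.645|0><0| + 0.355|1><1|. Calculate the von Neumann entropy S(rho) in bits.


S = -p*log2(p) - (1-p)*log2(1-p)
p = 0.6450, 1-p = 0.3550
= -0.6450 * log2(0.6450) - 0.3550 * log2(0.3550)
= -(-0.4080) - (-0.5304)
= 0.9385

0.9385


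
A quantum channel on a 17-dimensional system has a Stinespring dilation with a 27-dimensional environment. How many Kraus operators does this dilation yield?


Tracing out the environment in an orthonormal basis {|i>_E} gives Kraus operators K_i = <i|_E U |0>_E.
Number of Kraus operators = dim(H_env) = d_env
= 27

27


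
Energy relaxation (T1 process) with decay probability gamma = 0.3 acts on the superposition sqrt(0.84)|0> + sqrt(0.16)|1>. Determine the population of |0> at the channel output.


For amplitude damping with parameter gamma on state sqrt(a)|0> + sqrt(b)|1>:
alpha^2 = 0.84, beta^2 = 0.16
P(|0>) = alpha^2 + gamma * beta^2
= 0.84 + 0.3 * 0.16
= 0.84 + 0.0480
= 0.8880

0.8880


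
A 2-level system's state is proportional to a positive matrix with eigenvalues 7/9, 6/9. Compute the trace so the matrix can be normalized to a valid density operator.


tr(M) = sum of eigenvalues
= 7/9 + 6/9
= 13/9
= 1.4444

1.4444


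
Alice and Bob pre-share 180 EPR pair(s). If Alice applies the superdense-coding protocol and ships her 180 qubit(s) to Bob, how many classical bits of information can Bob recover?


Superdense coding allows 2 classical bits per shared entangled pair.
180 pair(s) -> 2 * 180 = 360 classical bits

360


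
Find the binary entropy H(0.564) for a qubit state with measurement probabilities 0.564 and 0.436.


S = -p*log2(p) - (1-p)*log2(1-p)
p = 0.5640, 1-p = 0.4360
= -0.5640 * log2(0.5640) - 0.4360 * log2(0.4360)
= -(-0.4660) - (-0.5222)
= 0.9881

0.9881


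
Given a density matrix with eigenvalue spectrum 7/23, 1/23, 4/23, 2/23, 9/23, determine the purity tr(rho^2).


tr(rho^2) = sum of eigenvalues squared
= (7/23)^2 + (1/23)^2 + (4/23)^2 + (2/23)^2 + (9/23)^2
= (49 + 1 + 16 + 4 + 81) / 529
= 151/529
= 0.2854

0.2854


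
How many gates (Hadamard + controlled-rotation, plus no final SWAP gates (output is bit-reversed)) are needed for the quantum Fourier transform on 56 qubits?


Hadamard gates: 56
Controlled rotations: n*(n-1)/2 = 56*55/2 = 1540
SWAP gates: 0 (omitted)
Total = 56 + 1540
= 1596

1596


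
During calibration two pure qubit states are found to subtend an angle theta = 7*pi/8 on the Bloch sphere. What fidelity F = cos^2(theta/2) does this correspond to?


For states separated by angle theta on Bloch sphere:
F = cos^2(theta/2)
theta = 7*pi/8 = 2.7489
theta/2 = 1.3744
cos(theta/2) = 0.1951
F = 0.0381

0.0381


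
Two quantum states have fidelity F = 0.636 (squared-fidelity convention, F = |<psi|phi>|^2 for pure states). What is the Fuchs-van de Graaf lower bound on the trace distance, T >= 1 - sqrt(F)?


Fuchs-van de Graaf (squared-fidelity convention): 1 - sqrt(F) <= T <= sqrt(1 - F).
Lower bound: T >= 1 - sqrt(F)
sqrt(F) = sqrt(0.636) = 0.7975
T >= 1 - 0.7975
T >= 0.2025

0.2025


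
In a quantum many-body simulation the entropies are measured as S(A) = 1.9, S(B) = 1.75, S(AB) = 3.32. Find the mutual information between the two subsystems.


I(A:B) = S(A) + S(B) - S(AB)
= 1.9 + 1.75 - 3.32
= 0.3300

0.3300


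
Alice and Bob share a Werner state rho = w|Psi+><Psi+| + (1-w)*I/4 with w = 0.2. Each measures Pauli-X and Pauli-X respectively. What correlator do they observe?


|Psi+> = (|01> + |10>)/sqrt(2)
For the pure Bell state, <X_A X_B> = +1 (Bell-state Pauli correlator).
The maximally-mixed part I/4 has tr(I/4 * P tensor P) = 0 for any traceless Pauli P.
So <X_A X_B>_rho = w * (+1) + (1 - w) * 0
= 0.2 * (+1)
= 0.2000

0.2000


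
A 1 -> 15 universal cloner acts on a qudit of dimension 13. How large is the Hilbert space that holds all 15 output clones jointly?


Output space = H^(tensor 15) where dim(H) = 13
dim = 13^15
= 169 (after 2 factors)
= 2197 (after 3 factors)
= 28561 (after 4 factors)
= 371293 (after 5 factors)
= 4826809 (after 6 factors)
= 62748517 (after 7 factors)
= 815730721 (after 8 factors)
= 10604499373 (after 9 factors)
= 137858491849 (after 10 factors)
= 1792160394037 (after 11 factors)
= 23298085122481 (after 12 factors)
= 302875106592253 (after 13 factors)
= 3937376385699289 (after 14 factors)
= 51185893014090757 (after 15 factors)
= 51185893014090757

51185893014090757


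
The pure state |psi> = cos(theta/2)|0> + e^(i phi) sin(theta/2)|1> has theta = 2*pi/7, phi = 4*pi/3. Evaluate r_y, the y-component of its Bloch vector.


theta = 0.8976, phi = 4.1888
r_y = sin(theta)*sin(phi) = 0.7818 * -0.8660
r_y = -0.6771

-0.6771


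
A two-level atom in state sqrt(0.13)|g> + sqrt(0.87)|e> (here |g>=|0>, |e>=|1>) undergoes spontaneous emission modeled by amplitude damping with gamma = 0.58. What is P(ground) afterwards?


For amplitude damping with parameter gamma on state sqrt(a)|0> + sqrt(b)|1>:
alpha^2 = 0.13, beta^2 = 0.87
P(|0>) = alpha^2 + gamma * beta^2
= 0.13 + 0.58 * 0.87
= 0.13 + 0.5046
= 0.6346

0.6346


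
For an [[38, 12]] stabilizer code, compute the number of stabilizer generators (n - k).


For an [[n,k]] stabilizer code:
Number of stabilizer generators = n - k
= 38 - 12
= 26

26


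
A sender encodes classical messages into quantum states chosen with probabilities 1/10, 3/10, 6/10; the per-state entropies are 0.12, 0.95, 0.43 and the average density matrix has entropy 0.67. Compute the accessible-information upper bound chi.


chi = S(rho) - sum_i p_i * S(rho_i)
Weighted entropy = 1/10 * 0.12 + 3/10 * 0.95 + 6/10 * 0.43
= 0.5550
chi = 0.67 - 0.5550
= 0.1150

0.1150


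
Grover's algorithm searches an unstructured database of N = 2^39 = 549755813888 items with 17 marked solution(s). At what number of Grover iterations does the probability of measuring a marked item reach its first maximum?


After j Grover iterations the success probability is P(j) = sin^2((2j+1)*theta), where sin(theta) = sqrt(k/N).
N = 2^39 = 549755813888, k = 17
sin(theta) = sqrt(k/N) = 5.560829062e-06
theta = arcsin(sqrt(k/N)) = 5.560829062e-06 rad
P(j) reaches its first maximum when (2j+1)*theta is as close as possible to pi/2, i.e. j = round(pi/(4*theta) - 1/2).
pi/(4*theta) - 1/2 = 141237.1023
(For comparison, the common estimate pi/4 * sqrt(N/k) = 141237.6023; the exact maximiser is used here.)
Optimal iterations = 141237

141237


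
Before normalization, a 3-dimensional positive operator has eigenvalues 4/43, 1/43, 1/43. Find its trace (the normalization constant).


tr(M) = sum of eigenvalues
= 4/43 + 1/43 + 1/43
= 6/43
= 0.1395

0.1395


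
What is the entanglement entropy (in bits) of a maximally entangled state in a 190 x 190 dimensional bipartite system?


For a maximally entangled state in d x d:
S = log2(d) = log2(190)
= 7.5699

7.5699


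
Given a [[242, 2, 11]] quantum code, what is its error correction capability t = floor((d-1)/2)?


Code parameters: [[242, 2, 11]], distance d = 11.
Number of correctable errors = floor((d-1)/2)
= floor((11 - 1)/2)
= floor(10/2)
= 5

5


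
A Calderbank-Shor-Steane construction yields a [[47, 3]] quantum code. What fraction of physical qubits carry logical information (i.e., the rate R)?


Code rate R = k/n
= 3/47
= 0.0638

0.0638


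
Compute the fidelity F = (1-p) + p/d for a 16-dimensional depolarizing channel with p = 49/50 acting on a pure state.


F = (1-p) + p/d
= (1 - 0.9800) + 0.9800/16
= 0.0200 + 0.0612
= 0.0813

0.0813


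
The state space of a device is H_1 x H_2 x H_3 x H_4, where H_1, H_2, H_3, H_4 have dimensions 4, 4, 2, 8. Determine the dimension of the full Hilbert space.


dim(H_1 x H_2 x H_3 x H_4) = 4 * 4 * 2 * 8
= 16 * 2 * 8
= 32 * 8
= 256

256


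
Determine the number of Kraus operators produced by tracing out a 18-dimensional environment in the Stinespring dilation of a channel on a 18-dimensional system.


Tracing out the environment in an orthonormal basis {|i>_E} gives Kraus operators K_i = <i|_E U |0>_E.
Number of Kraus operators = dim(H_env) = d_env
= 18

18


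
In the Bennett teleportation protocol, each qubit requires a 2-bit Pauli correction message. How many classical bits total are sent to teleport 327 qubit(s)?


Quantum teleportation requires 2 classical bits per qubit teleported.
327 qubit(s) -> 2 * 327 = 654 classical bits

654


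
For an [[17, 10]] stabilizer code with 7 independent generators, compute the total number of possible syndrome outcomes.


Each stabilizer generator gives a binary (+1 or -1) measurement outcome.
With 7 independent generators:
Total syndromes = 2^7
= 128

128


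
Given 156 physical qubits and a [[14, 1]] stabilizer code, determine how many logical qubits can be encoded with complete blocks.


Each code block uses 14 physical qubits for 1 logical qubit(s).
Number of complete blocks = floor(156 / 14) = 11
Logical qubits = 11 * 1
= 11

11


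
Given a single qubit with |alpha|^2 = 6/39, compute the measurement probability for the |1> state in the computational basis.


|alpha|^2 = 6/39 = 0.1538
|beta|^2 = 1 - 6/39 = 33/39 = 0.8462
P(|1>) = |beta|^2 = 0.8462

0.8462


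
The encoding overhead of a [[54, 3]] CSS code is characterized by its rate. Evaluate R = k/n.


Code rate R = k/n
= 3/54
= 0.0556

0.0556


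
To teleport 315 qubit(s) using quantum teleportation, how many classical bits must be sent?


Quantum teleportation requires 2 classical bits per qubit teleported.
315 qubit(s) -> 2 * 315 = 630 classical bits

630


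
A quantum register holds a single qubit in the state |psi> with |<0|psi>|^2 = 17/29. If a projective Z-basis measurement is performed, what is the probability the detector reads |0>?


|alpha|^2 = 17/29 = 0.5862
|beta|^2 = 1 - 17/29 = 12/29 = 0.4138
P(|0>) = |alpha|^2 = 0.5862

0.5862


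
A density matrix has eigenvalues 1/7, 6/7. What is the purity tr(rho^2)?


tr(rho^2) = sum of eigenvalues squared
= (1/7)^2 + (6/7)^2
= (1 + 36) / 49
= 37/49
= 0.7551

0.7551


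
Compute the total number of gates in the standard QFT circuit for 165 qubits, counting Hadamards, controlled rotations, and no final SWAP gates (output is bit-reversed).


Hadamard gates: 165
Controlled rotations: n*(n-1)/2 = 165*164/2 = 13530
SWAP gates: 0 (omitted)
Total = 165 + 13530
= 13695

13695


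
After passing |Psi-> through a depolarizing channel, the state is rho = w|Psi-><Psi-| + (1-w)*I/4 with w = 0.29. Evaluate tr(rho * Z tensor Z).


|Psi-> = (|01> - |10>)/sqrt(2)
For the pure Bell state, <Z_A Z_B> = -1 (Bell-state Pauli correlator).
The maximally-mixed part I/4 has tr(I/4 * P tensor P) = 0 for any traceless Pauli P.
So <Z_A Z_B>_rho = w * (-1) + (1 - w) * 0
= 0.29 * (-1)
= -0.2900

-0.2900


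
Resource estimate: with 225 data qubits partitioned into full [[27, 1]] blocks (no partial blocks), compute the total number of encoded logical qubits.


Each code block uses 27 physical qubits for 1 logical qubit(s).
Number of complete blocks = floor(225 / 27) = 8
Logical qubits = 8 * 1
= 8

8


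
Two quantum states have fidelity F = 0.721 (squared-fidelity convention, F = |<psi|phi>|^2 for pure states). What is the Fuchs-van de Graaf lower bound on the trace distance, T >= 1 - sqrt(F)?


Fuchs-van de Graaf (squared-fidelity convention): 1 - sqrt(F) <= T <= sqrt(1 - F).
Lower bound: T >= 1 - sqrt(F)
sqrt(F) = sqrt(0.721) = 0.8491
T >= 1 - 0.8491
T >= 0.1509

0.1509


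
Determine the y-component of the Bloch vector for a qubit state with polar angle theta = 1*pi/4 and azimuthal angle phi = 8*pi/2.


theta = 0.7854, phi = 12.5664
r_y = sin(theta)*sin(phi) = 0.7071 * 0.0000
r_y = 0.0000

0.0000


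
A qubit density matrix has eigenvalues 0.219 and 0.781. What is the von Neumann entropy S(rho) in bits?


S = -p*log2(p) - (1-p)*log2(1-p)
p = 0.2190, 1-p = 0.7810
= -0.2190 * log2(0.2190) - 0.7810 * log2(0.7810)
= -(-0.4798) - (-0.2785)
= 0.7583

0.7583


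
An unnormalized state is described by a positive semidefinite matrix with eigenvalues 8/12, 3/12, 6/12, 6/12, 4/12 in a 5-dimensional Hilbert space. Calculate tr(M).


tr(M) = sum of eigenvalues
= 8/12 + 3/12 + 6/12 + 6/12 + 4/12
= 27/12
= 2.2500

2.2500


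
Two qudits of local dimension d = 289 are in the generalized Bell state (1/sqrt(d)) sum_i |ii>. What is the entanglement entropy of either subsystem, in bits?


For a maximally entangled state in d x d:
S = log2(d) = log2(289)
= 8.1749

8.1749


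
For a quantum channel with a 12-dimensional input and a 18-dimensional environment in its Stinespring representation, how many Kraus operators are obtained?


Tracing out the environment in an orthonormal basis {|i>_E} gives Kraus operators K_i = <i|_E U |0>_E.
Number of Kraus operators = dim(H_env) = d_env
= 18

18


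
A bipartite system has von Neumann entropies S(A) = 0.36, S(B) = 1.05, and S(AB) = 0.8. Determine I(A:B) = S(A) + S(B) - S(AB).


I(A:B) = S(A) + S(B) - S(AB)
= 0.36 + 1.05 - 0.8
= 0.6100

0.6100


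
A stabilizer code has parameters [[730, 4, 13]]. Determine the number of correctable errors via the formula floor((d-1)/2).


Code parameters: [[730, 4, 13]], distance d = 13.
Number of correctable errors = floor((d-1)/2)
= floor((13 - 1)/2)
= floor(12/2)
= 6

6


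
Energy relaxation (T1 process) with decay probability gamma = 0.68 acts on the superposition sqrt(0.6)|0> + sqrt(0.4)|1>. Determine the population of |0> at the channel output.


For amplitude damping with parameter gamma on state sqrt(a)|0> + sqrt(b)|1>:
alpha^2 = 0.6, beta^2 = 0.4
P(|0>) = alpha^2 + gamma * beta^2
= 0.6 + 0.68 * 0.4
= 0.6 + 0.2720
= 0.8720

0.8720


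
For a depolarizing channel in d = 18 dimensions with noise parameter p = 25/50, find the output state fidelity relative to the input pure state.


F = (1-p) + p/d
= (1 - 0.5000) + 0.5000/18
= 0.5000 + 0.0278
= 0.5278

0.5278


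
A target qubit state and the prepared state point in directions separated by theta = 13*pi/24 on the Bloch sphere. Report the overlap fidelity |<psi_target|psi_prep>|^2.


For states separated by angle theta on Bloch sphere:
F = cos^2(theta/2)
theta = 13*pi/24 = 1.7017
theta/2 = 0.8508
cos(theta/2) = 0.6593
F = 0.4347

0.4347


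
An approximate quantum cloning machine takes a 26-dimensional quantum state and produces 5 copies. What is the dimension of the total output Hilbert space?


Output space = H^(tensor 5) where dim(H) = 26
dim = 26^5
= 676 (after 2 factors)
= 17576 (after 3 factors)
= 456976 (after 4 factors)
= 11881376 (after 5 factors)
= 11881376

11881376


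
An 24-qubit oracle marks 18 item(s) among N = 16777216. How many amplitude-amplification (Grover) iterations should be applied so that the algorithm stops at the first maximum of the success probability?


After j Grover iterations the success probability is P(j) = sin^2((2j+1)*theta), where sin(theta) = sqrt(k/N).
N = 2^24 = 16777216, k = 18
sin(theta) = sqrt(k/N) = 0.001035800949
theta = arcsin(sqrt(k/N)) = 0.001035801134 rad
P(j) reaches its first maximum when (2j+1)*theta is as close as possible to pi/2, i.e. j = round(pi/(4*theta) - 1/2).
pi/(4*theta) - 1/2 = 757.7519
(For comparison, the common estimate pi/4 * sqrt(N/k) = 758.2520; the exact maximiser is used here.)
Optimal iterations = 758

758


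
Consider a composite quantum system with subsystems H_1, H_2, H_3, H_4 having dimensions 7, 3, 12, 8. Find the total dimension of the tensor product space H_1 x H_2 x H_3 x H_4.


dim(H_1 x H_2 x H_3 x H_4) = 7 * 3 * 12 * 8
= 21 * 12 * 8
= 252 * 8
= 2016

2016


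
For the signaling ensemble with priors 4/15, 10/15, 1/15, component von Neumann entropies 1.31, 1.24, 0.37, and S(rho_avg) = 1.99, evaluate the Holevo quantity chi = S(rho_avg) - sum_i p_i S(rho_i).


chi = S(rho) - sum_i p_i * S(rho_i)
Weighted entropy = 4/15 * 1.31 + 10/15 * 1.24 + 1/15 * 0.37
= 1.2007
chi = 1.99 - 1.2007
= 0.7893

0.7893


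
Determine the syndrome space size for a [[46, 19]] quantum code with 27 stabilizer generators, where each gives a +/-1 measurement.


Each stabilizer generator gives a binary (+1 or -1) measurement outcome.
With 27 independent generators:
Total syndromes = 2^27
= 134217728

134217728


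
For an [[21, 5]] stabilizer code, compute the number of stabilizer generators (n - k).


For an [[n,k]] stabilizer code:
Number of stabilizer generators = n - k
= 21 - 5
= 16

16


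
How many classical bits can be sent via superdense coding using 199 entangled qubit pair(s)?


Superdense coding allows 2 classical bits per shared entangled pair.
199 pair(s) -> 2 * 199 = 398 classical bits

398


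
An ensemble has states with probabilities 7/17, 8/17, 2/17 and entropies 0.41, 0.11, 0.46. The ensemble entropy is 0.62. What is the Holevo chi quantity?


chi = S(rho) - sum_i p_i * S(rho_i)
Weighted entropy = 7/17 * 0.41 + 8/17 * 0.11 + 2/17 * 0.46
= 0.2747
chi = 0.62 - 0.2747
= 0.3453

0.3453


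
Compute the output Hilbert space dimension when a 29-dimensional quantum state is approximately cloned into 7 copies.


Output space = H^(tensor 7) where dim(H) = 29
dim = 29^7
= 841 (after 2 factors)
= 24389 (after 3 factors)
= 707281 (after 4 factors)
= 20511149 (after 5 factors)
= 594823321 (after 6 factors)
= 17249876309 (after 7 factors)
= 17249876309

17249876309


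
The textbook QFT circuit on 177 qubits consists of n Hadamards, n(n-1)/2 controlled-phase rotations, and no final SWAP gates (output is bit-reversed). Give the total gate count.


Hadamard gates: 177
Controlled rotations: n*(n-1)/2 = 177*176/2 = 15576
SWAP gates: 0 (omitted)
Total = 177 + 15576
= 15753

15753


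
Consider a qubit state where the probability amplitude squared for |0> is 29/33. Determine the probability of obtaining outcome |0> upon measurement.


|alpha|^2 = 29/33 = 0.8788
|beta|^2 = 1 - 29/33 = 4/33 = 0.1212
P(|0>) = |alpha|^2 = 0.8788

0.8788


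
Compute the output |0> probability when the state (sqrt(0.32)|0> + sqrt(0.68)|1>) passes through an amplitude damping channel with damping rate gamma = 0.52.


For amplitude damping with parameter gamma on state sqrt(a)|0> + sqrt(b)|1>:
alpha^2 = 0.32, beta^2 = 0.68
P(|0>) = alpha^2 + gamma * beta^2
= 0.32 + 0.52 * 0.68
= 0.32 + 0.3536
= 0.6736

0.6736


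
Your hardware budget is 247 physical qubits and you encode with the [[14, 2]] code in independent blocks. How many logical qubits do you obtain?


Each code block uses 14 physical qubits for 2 logical qubit(s).
Number of complete blocks = floor(247 / 14) = 17
Logical qubits = 17 * 2
= 34

34


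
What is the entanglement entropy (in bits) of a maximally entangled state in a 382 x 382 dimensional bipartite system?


For a maximally entangled state in d x d:
S = log2(d) = log2(382)
= 8.5774

8.5774


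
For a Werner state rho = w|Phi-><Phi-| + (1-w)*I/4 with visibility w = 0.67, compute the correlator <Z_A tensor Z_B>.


|Phi-> = (|00> - |11>)/sqrt(2)
For the pure Bell state, <Z_A Z_B> = +1 (Bell-state Pauli correlator).
The maximally-mixed part I/4 has tr(I/4 * P tensor P) = 0 for any traceless Pauli P.
So <Z_A Z_B>_rho = w * (+1) + (1 - w) * 0
= 0.67 * (+1)
= 0.6700

0.6700


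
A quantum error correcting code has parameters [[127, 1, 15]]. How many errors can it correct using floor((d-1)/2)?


Code parameters: [[127, 1, 15]], distance d = 15.
Number of correctable errors = floor((d-1)/2)
= floor((15 - 1)/2)
= floor(14/2)
= 7

7


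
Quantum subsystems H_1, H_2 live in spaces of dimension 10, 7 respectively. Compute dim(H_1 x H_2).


dim(H_1 x H_2) = 10 * 7
= 70

70


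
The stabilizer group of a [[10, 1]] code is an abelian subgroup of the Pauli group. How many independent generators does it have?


For an [[n,k]] stabilizer code:
Number of stabilizer generators = n - k
= 10 - 1
= 9

9


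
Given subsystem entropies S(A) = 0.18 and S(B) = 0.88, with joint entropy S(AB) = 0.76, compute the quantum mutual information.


I(A:B) = S(A) + S(B) - S(AB)
= 0.18 + 0.88 - 0.76
= 0.3000

0.3000


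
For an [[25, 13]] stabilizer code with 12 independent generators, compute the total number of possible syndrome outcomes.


Each stabilizer generator gives a binary (+1 or -1) measurement outcome.
With 12 independent generators:
Total syndromes = 2^12
= 4096

4096


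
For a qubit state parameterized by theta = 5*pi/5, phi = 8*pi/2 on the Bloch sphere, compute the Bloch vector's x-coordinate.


theta = 3.1416, phi = 12.5664
r_x = sin(theta)*cos(phi) = 0.0000 * 1.0000
r_x = 0.0000

0.0000


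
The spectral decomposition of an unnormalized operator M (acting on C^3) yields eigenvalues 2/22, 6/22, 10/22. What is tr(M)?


tr(M) = sum of eigenvalues
= 2/22 + 6/22 + 10/22
= 18/22
= 0.8182

0.8182


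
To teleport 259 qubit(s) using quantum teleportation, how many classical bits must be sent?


Quantum teleportation requires 2 classical bits per qubit teleported.
259 qubit(s) -> 2 * 259 = 518 classical bits

518


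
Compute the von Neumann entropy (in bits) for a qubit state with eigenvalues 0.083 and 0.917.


S = -p*log2(p) - (1-p)*log2(1-p)
p = 0.0830, 1-p = 0.9170
= -0.0830 * log2(0.0830) - 0.9170 * log2(0.9170)
= -(-0.2980) - (-0.1146)
= 0.4127

0.4127


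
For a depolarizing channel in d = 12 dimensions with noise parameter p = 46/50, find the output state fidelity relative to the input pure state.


F = (1-p) + p/d
= (1 - 0.9200) + 0.9200/12
= 0.0800 + 0.0767
= 0.1567

0.1567


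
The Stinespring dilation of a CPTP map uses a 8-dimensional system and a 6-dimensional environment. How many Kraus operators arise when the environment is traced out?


Tracing out the environment in an orthonormal basis {|i>_E} gives Kraus operators K_i = <i|_E U |0>_E.
Number of Kraus operators = dim(H_env) = d_env
= 6

6


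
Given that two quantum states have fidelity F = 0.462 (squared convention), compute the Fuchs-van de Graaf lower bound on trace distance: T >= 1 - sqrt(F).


Fuchs-van de Graaf (squared-fidelity convention): 1 - sqrt(F) <= T <= sqrt(1 - F).
Lower bound: T >= 1 - sqrt(F)
sqrt(F) = sqrt(0.462) = 0.6797
T >= 1 - 0.6797
T >= 0.3203

0.3203


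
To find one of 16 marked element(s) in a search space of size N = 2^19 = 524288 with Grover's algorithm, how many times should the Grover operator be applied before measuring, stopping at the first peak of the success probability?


After j Grover iterations the success probability is P(j) = sin^2((2j+1)*theta), where sin(theta) = sqrt(k/N).
N = 2^19 = 524288, k = 16
sin(theta) = sqrt(k/N) = 0.005524271728
theta = arcsin(sqrt(k/N)) = 0.005524299826 rad
P(j) reaches its first maximum when (2j+1)*theta is as close as possible to pi/2, i.e. j = round(pi/(4*theta) - 1/2).
pi/(4*theta) - 1/2 = 141.6715
(For comparison, the common estimate pi/4 * sqrt(N/k) = 142.1723; the exact maximiser is used here.)
Optimal iterations = 142

142


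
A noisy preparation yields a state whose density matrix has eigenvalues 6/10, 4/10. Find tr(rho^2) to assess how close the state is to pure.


tr(rho^2) = sum of eigenvalues squared
= (6/10)^2 + (4/10)^2
= (36 + 16) / 100
= 52/100
= 0.5200

0.5200


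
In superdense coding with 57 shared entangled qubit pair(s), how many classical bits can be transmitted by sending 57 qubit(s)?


Superdense coding allows 2 classical bits per shared entangled pair.
57 pair(s) -> 2 * 57 = 114 classical bits

114


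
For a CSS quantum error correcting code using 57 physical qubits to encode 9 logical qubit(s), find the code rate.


Code rate R = k/n
= 9/57
= 0.1579

0.1579


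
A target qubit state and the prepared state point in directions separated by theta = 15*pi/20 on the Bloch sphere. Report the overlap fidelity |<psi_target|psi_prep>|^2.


For states separated by angle theta on Bloch sphere:
F = cos^2(theta/2)
theta = 15*pi/20 = 2.3562
theta/2 = 1.1781
cos(theta/2) = 0.3827
F = 0.1464

0.1464


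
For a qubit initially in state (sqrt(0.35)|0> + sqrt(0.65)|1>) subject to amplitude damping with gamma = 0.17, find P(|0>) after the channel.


For amplitude damping with parameter gamma on state sqrt(a)|0> + sqrt(b)|1>:
alpha^2 = 0.35, beta^2 = 0.65
P(|0>) = alpha^2 + gamma * beta^2
= 0.35 + 0.17 * 0.65
= 0.35 + 0.1105
= 0.4605

0.4605


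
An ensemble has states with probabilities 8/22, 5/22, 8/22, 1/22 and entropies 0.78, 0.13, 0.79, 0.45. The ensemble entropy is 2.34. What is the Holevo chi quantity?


chi = S(rho) - sum_i p_i * S(rho_i)
Weighted entropy = 8/22 * 0.78 + 5/22 * 0.13 + 8/22 * 0.79 + 1/22 * 0.45
= 0.6209
chi = 2.34 - 0.6209
= 1.7191

1.7191


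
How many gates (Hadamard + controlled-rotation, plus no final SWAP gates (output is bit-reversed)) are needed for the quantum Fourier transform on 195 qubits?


Hadamard gates: 195
Controlled rotations: n*(n-1)/2 = 195*194/2 = 18915
SWAP gates: 0 (omitted)
Total = 195 + 18915
= 19110

19110


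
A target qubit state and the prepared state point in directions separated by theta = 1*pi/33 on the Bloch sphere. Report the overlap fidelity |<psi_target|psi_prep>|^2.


For states separated by angle theta on Bloch sphere:
F = cos^2(theta/2)
theta = 1*pi/33 = 0.0952
theta/2 = 0.0476
cos(theta/2) = 0.9989
F = 0.9977

0.9977


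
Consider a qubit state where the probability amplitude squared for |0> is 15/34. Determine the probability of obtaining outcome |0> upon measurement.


|alpha|^2 = 15/34 = 0.4412
|beta|^2 = 1 - 15/34 = 19/34 = 0.5588
P(|0>) = |alpha|^2 = 0.4412

0.4412


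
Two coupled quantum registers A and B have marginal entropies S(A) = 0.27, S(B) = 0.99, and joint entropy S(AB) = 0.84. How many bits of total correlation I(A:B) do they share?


I(A:B) = S(A) + S(B) - S(AB)
= 0.27 + 0.99 - 0.84
= 0.4200

0.4200


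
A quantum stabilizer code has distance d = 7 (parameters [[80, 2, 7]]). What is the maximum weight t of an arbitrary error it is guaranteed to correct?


Code parameters: [[80, 2, 7]], distance d = 7.
Number of correctable errors = floor((d-1)/2)
= floor((7 - 1)/2)
= floor(6/2)
= 3

3


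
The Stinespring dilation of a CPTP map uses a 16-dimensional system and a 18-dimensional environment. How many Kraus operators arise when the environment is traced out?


Tracing out the environment in an orthonormal basis {|i>_E} gives Kraus operators K_i = <i|_E U |0>_E.
Number of Kraus operators = dim(H_env) = d_env
= 18

18


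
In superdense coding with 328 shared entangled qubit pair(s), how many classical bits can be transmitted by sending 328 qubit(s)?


Superdense coding allows 2 classical bits per shared entangled pair.
328 pair(s) -> 2 * 328 = 656 classical bits

656


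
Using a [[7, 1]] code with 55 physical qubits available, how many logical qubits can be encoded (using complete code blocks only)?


Each code block uses 7 physical qubits for 1 logical qubit(s).
Number of complete blocks = floor(55 / 7) = 7
Logical qubits = 7 * 1
= 7

7


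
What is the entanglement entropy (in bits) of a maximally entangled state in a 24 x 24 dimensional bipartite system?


For a maximally entangled state in d x d:
S = log2(d) = log2(24)
= 4.5850

4.5850


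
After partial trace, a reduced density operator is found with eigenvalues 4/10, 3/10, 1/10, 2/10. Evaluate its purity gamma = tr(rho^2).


tr(rho^2) = sum of eigenvalues squared
= (4/10)^2 + (3/10)^2 + (1/10)^2 + (2/10)^2
= (16 + 9 + 1 + 4) / 100
= 30/100
= 0.3000

0.3000


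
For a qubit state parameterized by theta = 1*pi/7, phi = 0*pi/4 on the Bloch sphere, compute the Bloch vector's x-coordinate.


theta = 0.4488, phi = 0.0000
r_x = sin(theta)*cos(phi) = 0.4339 * 1.0000
r_x = 0.4339

0.4339


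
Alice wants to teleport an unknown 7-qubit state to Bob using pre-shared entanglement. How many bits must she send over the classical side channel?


Quantum teleportation requires 2 classical bits per qubit teleported.
7 qubit(s) -> 2 * 7 = 14 classical bits

14


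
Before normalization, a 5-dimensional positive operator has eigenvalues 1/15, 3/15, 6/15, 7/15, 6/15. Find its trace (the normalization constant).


tr(M) = sum of eigenvalues
= 1/15 + 3/15 + 6/15 + 7/15 + 6/15
= 23/15
= 1.5333

1.5333


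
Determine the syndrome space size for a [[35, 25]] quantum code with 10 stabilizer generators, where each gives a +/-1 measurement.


Each stabilizer generator gives a binary (+1 or -1) measurement outcome.
With 10 independent generators:
Total syndromes = 2^10
= 1024

1024


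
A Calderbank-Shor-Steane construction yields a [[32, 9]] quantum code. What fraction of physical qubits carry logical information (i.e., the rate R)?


Code rate R = k/n
= 9/32
= 0.2812

0.2812


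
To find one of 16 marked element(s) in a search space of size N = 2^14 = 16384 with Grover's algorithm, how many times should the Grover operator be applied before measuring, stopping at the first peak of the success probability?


After j Grover iterations the success probability is P(j) = sin^2((2j+1)*theta), where sin(theta) = sqrt(k/N).
N = 2^14 = 16384, k = 16
sin(theta) = sqrt(k/N) = 0.03125
theta = arcsin(sqrt(k/N)) = 0.0312550885 rad
P(j) reaches its first maximum when (2j+1)*theta is as close as possible to pi/2, i.e. j = round(pi/(4*theta) - 1/2).
pi/(4*theta) - 1/2 = 24.6286
(For comparison, the common estimate pi/4 * sqrt(N/k) = 25.1327; the exact maximiser is used here.)
Optimal iterations = 25

25


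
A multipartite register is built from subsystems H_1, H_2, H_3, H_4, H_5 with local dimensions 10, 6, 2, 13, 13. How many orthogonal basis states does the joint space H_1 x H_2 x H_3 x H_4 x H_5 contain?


dim(H_1 x H_2 x H_3 x H_4 x H_5) = 10 * 6 * 2 * 13 * 13
= 60 * 2 * 13 * 13
= 120 * 13 * 13
= 1560 * 13
= 20280

20280


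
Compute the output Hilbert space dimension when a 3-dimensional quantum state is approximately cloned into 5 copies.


Output space = H^(tensor 5) where dim(H) = 3
dim = 3^5
= 9 (after 2 factors)
= 27 (after 3 factors)
= 81 (after 4 factors)
= 243 (after 5 factors)
= 243

243


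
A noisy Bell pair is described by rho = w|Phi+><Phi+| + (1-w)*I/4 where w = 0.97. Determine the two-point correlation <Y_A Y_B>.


|Phi+> = (|00> + |11>)/sqrt(2)
For the pure Bell state, <Y_A Y_B> = -1 (Bell-state Pauli correlator).
The maximally-mixed part I/4 has tr(I/4 * P tensor P) = 0 for any traceless Pauli P.
So <Y_A Y_B>_rho = w * (-1) + (1 - w) * 0
= 0.97 * (-1)
= -0.9700

-0.9700


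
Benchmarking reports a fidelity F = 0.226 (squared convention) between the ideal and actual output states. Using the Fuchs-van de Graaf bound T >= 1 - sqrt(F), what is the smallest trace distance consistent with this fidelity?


Fuchs-van de Graaf (squared-fidelity convention): 1 - sqrt(F) <= T <= sqrt(1 - F).
Lower bound: T >= 1 - sqrt(F)
sqrt(F) = sqrt(0.226) = 0.4754
T >= 1 - 0.4754
T >= 0.5246

0.5246


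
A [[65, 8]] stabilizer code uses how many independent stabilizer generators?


For an [[n,k]] stabilizer code:
Number of stabilizer generators = n - k
= 65 - 8
= 57

57


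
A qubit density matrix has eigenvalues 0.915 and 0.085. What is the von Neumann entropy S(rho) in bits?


S = -p*log2(p) - (1-p)*log2(1-p)
p = 0.9150, 1-p = 0.0850
= -0.9150 * log2(0.9150) - 0.0850 * log2(0.0850)
= -(-0.1173) - (-0.3023)
= 0.4196

0.4196


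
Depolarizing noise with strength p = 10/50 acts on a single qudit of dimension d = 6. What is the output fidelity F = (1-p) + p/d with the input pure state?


F = (1-p) + p/d
= (1 - 0.2000) + 0.2000/6
= 0.8000 + 0.0333
= 0.8333

0.8333


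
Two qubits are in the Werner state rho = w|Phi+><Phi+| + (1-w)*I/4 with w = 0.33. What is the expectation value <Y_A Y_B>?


|Phi+> = (|00> + |11>)/sqrt(2)
For the pure Bell state, <Y_A Y_B> = -1 (Bell-state Pauli correlator).
The maximally-mixed part I/4 has tr(I/4 * P tensor P) = 0 for any traceless Pauli P.
So <Y_A Y_B>_rho = w * (-1) + (1 - w) * 0
= 0.33 * (-1)
= -0.3300

-0.3300


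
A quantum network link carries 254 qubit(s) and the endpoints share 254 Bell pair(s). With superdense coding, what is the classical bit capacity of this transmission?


Superdense coding allows 2 classical bits per shared entangled pair.
254 pair(s) -> 2 * 254 = 508 classical bits

508


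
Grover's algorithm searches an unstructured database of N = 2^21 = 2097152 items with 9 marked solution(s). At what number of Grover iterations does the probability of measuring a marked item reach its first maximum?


After j Grover iterations the success probability is P(j) = sin^2((2j+1)*theta), where sin(theta) = sqrt(k/N).
N = 2^21 = 2097152, k = 9
sin(theta) = sqrt(k/N) = 0.002071601898
theta = arcsin(sqrt(k/N)) = 0.00207160338 rad
P(j) reaches its first maximum when (2j+1)*theta is as close as possible to pi/2, i.e. j = round(pi/(4*theta) - 1/2).
pi/(4*theta) - 1/2 = 378.6257
(For comparison, the common estimate pi/4 * sqrt(N/k) = 379.1260; the exact maximiser is used here.)
Optimal iterations = 379

379


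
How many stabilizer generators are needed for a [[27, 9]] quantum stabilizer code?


For an [[n,k]] stabilizer code:
Number of stabilizer generators = n - k
= 27 - 9
= 18

18
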